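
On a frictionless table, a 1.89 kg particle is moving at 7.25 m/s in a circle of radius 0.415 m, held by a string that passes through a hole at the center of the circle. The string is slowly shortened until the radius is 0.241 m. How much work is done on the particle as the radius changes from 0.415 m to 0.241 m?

W ≈ 97.6 J

The only horizontal force on the mass is along the cord (radial), so it exerts no torque about the hole and angular momentum m v r is conserved.
v₂ = v₁ r₁ / r₂ = (7.25)(0.415) / (0.241) = 12.48 m/s.
W = ΔKE = ½m(v₂² − v₁²) = 97.62 J.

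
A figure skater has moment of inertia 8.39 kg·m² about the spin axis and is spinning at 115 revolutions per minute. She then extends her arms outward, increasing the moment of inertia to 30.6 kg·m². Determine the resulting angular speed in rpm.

ω₂ ≈ 31.5 rpm

No external torque acts about the spin axis, so angular momentum is conserved.
ω₂ = I₁ω₁ / I₂ = (8.390)(115 rpm) / (30.60) = 31.53 rpm.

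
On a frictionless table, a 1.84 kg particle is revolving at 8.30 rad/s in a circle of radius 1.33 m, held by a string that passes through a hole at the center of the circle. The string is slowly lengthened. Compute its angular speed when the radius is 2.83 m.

ω₂ ≈ 1.83 rad/s

No torque about the axis ⇒ m r₁² ω₁ = m r₂² ω₂.
ω₂ = ω₁ (r₁/r₂)² = (8.30)(1.33/2.83)² = 1.833 rad/s.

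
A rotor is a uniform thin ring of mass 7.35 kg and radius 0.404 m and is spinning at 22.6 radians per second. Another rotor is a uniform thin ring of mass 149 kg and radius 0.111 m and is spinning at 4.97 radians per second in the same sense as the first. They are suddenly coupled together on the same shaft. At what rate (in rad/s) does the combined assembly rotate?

No external torque acts about the common axis, so total angular momentum is conserved.
Moments of inertia: I_A = (7.35)(0.404)² = 1.200 kg·m²; I_B = (149)(0.111)² = 1.836 kg·m².
Taking A's sense as positive: L = (1.200)(22.6) + (1.836)(4.97) = 36.24 kg·m²·rad/s.
Combined I = 1.200 + 1.836 = 3.035 kg·m².
ω_f = L / I = 36.24 / 3.035 = 11.94 rad/s.

|ω_f| ≈ 11.9 rad/s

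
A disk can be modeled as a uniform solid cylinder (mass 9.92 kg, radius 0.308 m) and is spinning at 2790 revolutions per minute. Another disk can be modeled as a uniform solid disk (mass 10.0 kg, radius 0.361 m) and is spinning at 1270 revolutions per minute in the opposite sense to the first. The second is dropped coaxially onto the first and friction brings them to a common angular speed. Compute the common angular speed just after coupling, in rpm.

|ω_f| ≈ 432 rpm

No external torque acts about the common axis, so total angular momentum is conserved.
Moments of inertia: I_A = ½(9.92)(0.308)² = 0.4705 kg·m²; I_B = ½(10.0)(0.361)² = 0.6516 kg·m².
Taking A's sense as positive: L = (0.4705)(2790) − (0.6516)(1270) = 485.2 kg·m²·rpm.
Combined I = 0.4705 + 0.6516 = 1.122 kg·m².
ω_f = L / I = 485.2 / 1.122 = 432.4 rpm.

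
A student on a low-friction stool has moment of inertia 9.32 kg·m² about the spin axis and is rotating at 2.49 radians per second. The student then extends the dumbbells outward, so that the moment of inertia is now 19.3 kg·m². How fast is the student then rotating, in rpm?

ω₂ ≈ 11.5 rpm

Angular momentum about the spin axis is conserved since the torque about it is zero.
ω₂ = I₁ω₁ / I₂ = (9.320)(2.49 rad/s) / (19.30) = 1.202 rad/s = 11.48 rpm.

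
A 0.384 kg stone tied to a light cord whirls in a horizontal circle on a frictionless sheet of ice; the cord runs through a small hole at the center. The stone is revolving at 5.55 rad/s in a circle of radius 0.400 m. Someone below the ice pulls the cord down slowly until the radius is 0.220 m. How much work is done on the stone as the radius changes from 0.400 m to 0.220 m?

The constraining force is radial, so m r² ω about the center is conserved.
ω₂ = ω₁ (r₁/r₂)² = (5.55)(0.400/0.220)² = 18.35 rad/s.
W = ΔKE = ½m(v₂² − v₁²) = 2.182 J.

W ≈ 2.18 J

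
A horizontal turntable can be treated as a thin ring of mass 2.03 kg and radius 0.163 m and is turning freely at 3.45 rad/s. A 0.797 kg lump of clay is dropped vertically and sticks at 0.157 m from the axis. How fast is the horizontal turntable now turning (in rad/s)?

No external torque acts about the axis; L_before = L_after.
I_p = (2.03)(0.163)² = 0.05394 kg·m².
Added inertia Σmr² = (0.797)(0.157)² = 0.01965 kg·m²; I_f = 0.05394 + 0.01965 = 0.07358 kg·m².
ω_f = I_p ω_i / I_f = (0.05394)(3.45) / 0.07358 = 2.529 rad/s.

ω_f ≈ 2.53 rad/s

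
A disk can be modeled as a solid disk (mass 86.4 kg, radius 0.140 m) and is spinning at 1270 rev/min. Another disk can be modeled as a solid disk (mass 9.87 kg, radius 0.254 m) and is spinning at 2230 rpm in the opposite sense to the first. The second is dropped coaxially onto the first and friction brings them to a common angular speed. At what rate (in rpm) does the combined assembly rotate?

The coupling torques are internal; angular momentum about the shared axis is conserved.
Moments of inertia: I_A = ½(86.4)(0.140)² = 0.8467 kg·m²; I_B = ½(9.87)(0.254)² = 0.3184 kg·m².
Taking A's sense as positive: L = (0.8467)(1270) − (0.3184)(2230) = 365.3 kg·m²·rpm.
Combined I = 0.8467 + 0.3184 = 1.165 kg·m².
ω_f = L / I = 365.3 / 1.165 = 313.6 rpm.

|ω_f| ≈ 314 rpm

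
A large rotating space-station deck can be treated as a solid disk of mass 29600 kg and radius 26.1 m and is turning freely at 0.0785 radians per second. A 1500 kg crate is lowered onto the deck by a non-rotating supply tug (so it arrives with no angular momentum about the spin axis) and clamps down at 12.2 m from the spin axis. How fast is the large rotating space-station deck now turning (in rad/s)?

No external torque acts about the spin axis; L_before = L_after.
I_p = ½(29600)(26.1)² = 1.008e+07 kg·m².
Added inertia Σmr² = (1500)(12.2)² = 2.233e+05 kg·m²; I_f = 1.008e+07 + 2.233e+05 = 1.031e+07 kg·m².
ω_f = I_p ω_i / I_f = (1.008e+07)(0.0785) / 1.031e+07 = 0.07680 rad/s.

ω_f ≈ 0.0768 rad/s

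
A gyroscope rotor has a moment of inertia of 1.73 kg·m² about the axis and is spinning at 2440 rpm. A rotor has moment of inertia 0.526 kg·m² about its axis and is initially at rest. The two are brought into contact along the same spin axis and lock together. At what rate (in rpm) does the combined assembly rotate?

The coupling torques are internal; angular momentum about the shared axis is conserved.
Taking A's sense as positive: L = (1.730)(2440) = 4221 kg·m²·rpm.
Combined I = 1.730 + 0.5260 = 2.256 kg·m².
ω_f = L / I = 4221 / 2.256 = 1871 rpm.

|ω_f| ≈ 1870 rpm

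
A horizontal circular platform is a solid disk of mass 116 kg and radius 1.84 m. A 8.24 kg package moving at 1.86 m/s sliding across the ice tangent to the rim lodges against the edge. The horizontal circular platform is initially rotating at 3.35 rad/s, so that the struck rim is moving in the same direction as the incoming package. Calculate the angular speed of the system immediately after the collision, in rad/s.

The axle reaction passes through the central axle and exerts no torque about it; angular momentum about the central axle is conserved through the impact.
I_p = ½(116)(1.84)² = 196.4 kg·m². Taking the sense of the package's angular momentum as positive, L_{package} = m v R = (8.24)(1.86)(1.84) = 28.20 kg·m²/s.
L_i = +I_p ω_p + m v R = +(196.4)(3.35) + 28.20 = 686.0 kg·m²/s.
After sticking, I_f = I_p + m R² = 196.4 + (8.24)(1.84)² = 224.3 kg·m².
ω_f = L_i / I_f = 686.0 / 224.3 = 3.059 rad/s.

|ω_f| ≈ 3.06 rad/s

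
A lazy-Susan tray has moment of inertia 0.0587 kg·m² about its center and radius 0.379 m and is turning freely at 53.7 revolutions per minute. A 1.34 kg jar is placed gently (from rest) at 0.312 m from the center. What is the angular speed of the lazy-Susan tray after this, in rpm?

ω_f ≈ 16.7 rpm

No external torque acts about the center; L_before = L_after.
Added inertia Σmr² = (1.34)(0.312)² = 0.1304 kg·m²; I_f = 0.05870 + 0.1304 = 0.1891 kg·m².
ω_f = I_p ω_i / I_f = (0.05870)(53.7) / 0.1891 = 16.67 rpm.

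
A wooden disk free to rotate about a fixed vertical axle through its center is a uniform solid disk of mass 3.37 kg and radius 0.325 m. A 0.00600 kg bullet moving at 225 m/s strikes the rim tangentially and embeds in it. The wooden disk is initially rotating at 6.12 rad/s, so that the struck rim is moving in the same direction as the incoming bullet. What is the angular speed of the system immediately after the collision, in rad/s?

About the axle the impulsive forces during the collision are internal, so angular momentum about that axis is conserved.
I_p = ½(3.37)(0.325)² = 0.1780 kg·m². Taking the sense of the bullet's angular momentum as positive, L_{bullet} = m v R = (0.00600)(225)(0.325) = 0.4388 kg·m²/s.
L_i = +I_p ω_p + m v R = +(0.1780)(6.12) + 0.4388 = 1.528 kg·m²/s.
After sticking, I_f = I_p + m R² = 0.1780 + (0.00600)(0.325)² = 0.1786 kg·m².
ω_f = L_i / I_f = 1.528 / 0.1786 = 8.555 rad/s.

|ω_f| ≈ 8.55 rad/s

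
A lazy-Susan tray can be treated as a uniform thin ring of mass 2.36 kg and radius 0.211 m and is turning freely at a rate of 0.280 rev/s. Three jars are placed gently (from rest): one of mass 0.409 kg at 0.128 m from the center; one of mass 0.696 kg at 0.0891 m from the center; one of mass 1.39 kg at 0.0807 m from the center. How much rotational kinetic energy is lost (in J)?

energy lost ≈ 0.0274 J

The added mass arrives with no angular momentum about the center, and any external torque about the center is negligible, so the system's angular momentum is conserved.
I_p = (2.36)(0.211)² = 0.1051 kg·m².
Added inertia Σmr² = (0.409)(0.128)² + (0.696)(0.0891)² + (1.39)(0.0807)² = 0.02128 kg·m²; I_f = 0.1051 + 0.02128 = 0.1263 kg·m².
ω_f = I_p ω_i / I_f = (0.1051)(0.280) / 0.1263 = 0.2328 rev/s.
KE_i = ½(0.1051)(1.759 rad/s)² = 0.1626 J; KE_f = ½(0.1263)(1.463)² = 0.1352 J.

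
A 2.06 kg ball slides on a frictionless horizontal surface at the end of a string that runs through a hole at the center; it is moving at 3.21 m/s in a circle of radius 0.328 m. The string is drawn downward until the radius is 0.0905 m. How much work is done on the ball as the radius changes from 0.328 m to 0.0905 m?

The only horizontal force on the mass is along the cord (radial), so it exerts no torque about the hole and angular momentum m v r is conserved.
v₂ = v₁ r₁ / r₂ = (3.21)(0.328) / (0.0905) = 11.63 m/s.
W = ΔKE = ½m(v₂² − v₁²) = 128.8 J.

W ≈ 129 J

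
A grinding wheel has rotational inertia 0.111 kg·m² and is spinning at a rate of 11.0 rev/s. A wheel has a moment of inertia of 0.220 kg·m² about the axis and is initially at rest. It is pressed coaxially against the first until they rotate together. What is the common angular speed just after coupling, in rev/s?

|ω_f| ≈ 3.69 rev/s

No external torque acts about the common axis, so total angular momentum is conserved.
Taking A's sense as positive: L = (0.1110)(11.0) = 1.221 kg·m²·rev/s.
Combined I = 0.1110 + 0.2200 = 0.3310 kg·m².
ω_f = L / I = 1.221 / 0.3310 = 3.689 rev/s.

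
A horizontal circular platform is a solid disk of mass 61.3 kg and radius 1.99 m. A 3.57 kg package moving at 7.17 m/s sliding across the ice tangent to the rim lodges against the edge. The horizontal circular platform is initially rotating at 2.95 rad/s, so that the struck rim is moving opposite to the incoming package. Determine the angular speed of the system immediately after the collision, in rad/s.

|ω_f| ≈ 2.27 rad/s

The axle reaction passes through the central axle and exerts no torque about it; angular momentum about the central axle is conserved through the impact.
I_p = ½(61.3)(1.99)² = 121.4 kg·m². Taking the sense of the package's angular momentum as positive, L_{package} = m v R = (3.57)(7.17)(1.99) = 50.94 kg·m²/s.
L_i = −I_p ω_p + m v R = −(121.4)(2.95) + 50.94 = -307.1 kg·m²/s.
After sticking, I_f = I_p + m R² = 121.4 + (3.57)(1.99)² = 135.5 kg·m².
ω_f = L_i / I_f = -307.1 / 135.5 = -2.266 rad/s.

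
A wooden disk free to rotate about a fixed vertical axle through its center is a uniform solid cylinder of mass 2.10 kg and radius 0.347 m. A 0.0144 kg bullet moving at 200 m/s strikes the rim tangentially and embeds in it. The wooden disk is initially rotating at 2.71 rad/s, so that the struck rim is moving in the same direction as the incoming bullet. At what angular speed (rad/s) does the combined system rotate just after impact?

|ω_f| ≈ 10.5 rad/s

About the axle the impulsive forces during the collision are internal, so angular momentum about that axis is conserved.
I_p = ½(2.10)(0.347)² = 0.1264 kg·m². Taking the sense of the bullet's angular momentum as positive, L_{bullet} = m v R = (0.0144)(200)(0.347) = 0.9994 kg·m²/s.
L_i = +I_p ω_p + m v R = +(0.1264)(2.71) + 0.9994 = 1.342 kg·m²/s.
After sticking, I_f = I_p + m R² = 0.1264 + (0.0144)(0.347)² = 0.1282 kg·m².
ω_f = L_i / I_f = 1.342 / 0.1282 = 10.47 rad/s.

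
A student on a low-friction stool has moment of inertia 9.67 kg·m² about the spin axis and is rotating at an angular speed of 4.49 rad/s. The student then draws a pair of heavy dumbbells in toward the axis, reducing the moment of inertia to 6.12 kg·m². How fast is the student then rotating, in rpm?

Angular momentum about the spin axis is conserved since the torque about it is zero.
ω₂ = I₁ω₁ / I₂ = (9.670)(4.49 rad/s) / (6.120) = 7.094 rad/s = 67.75 rpm.

ω₂ ≈ 67.7 rpm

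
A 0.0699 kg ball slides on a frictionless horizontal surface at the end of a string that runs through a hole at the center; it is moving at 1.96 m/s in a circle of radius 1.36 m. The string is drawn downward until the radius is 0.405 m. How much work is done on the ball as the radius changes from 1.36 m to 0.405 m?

W ≈ 1.38 J

The only horizontal force on the mass is along the cord (radial), so it exerts no torque about the hole and angular momentum m v r is conserved.
v₂ = v₁ r₁ / r₂ = (1.96)(1.36) / (0.405) = 6.582 m/s.
W = ΔKE = ½m(v₂² − v₁²) = 1.380 J.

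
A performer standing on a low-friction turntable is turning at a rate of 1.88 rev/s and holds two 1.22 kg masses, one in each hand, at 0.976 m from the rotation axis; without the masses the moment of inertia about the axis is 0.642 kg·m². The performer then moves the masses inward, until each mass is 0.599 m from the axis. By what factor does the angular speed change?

Angular momentum about the spin axis is conserved since the torque about it is zero.
I₁ = 0.642 + 2(1.22)(0.976)² = 2.966 kg·m²; I₂ = 0.642 + 2(1.22)(0.599)² = 1.517 kg·m².
ω₂/ω₁ = I₁/I₂ = 2.966 / 1.517 = 1.955.

ω₂/ω₁ ≈ 1.95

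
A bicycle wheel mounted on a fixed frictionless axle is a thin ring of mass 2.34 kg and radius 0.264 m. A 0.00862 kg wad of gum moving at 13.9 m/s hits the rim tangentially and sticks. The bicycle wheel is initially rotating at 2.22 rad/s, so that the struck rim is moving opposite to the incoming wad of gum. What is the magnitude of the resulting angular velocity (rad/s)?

The axle reaction passes through the axle and exerts no torque about it; angular momentum about the axle is conserved through the impact.
I_p = (2.34)(0.264)² = 0.1631 kg·m². Taking the sense of the wad of gum's angular momentum as positive, L_{wad} = m v R = (0.00862)(13.9)(0.264) = 0.03163 kg·m²/s.
L_i = −I_p ω_p + m v R = −(0.1631)(2.22) + 0.03163 = -0.3304 kg·m²/s.
After sticking, I_f = I_p + m R² = 0.1631 + (0.00862)(0.264)² = 0.1637 kg·m².
ω_f = L_i / I_f = -0.3304 / 0.1637 = -2.019 rad/s.

|ω_f| ≈ 2.02 rad/s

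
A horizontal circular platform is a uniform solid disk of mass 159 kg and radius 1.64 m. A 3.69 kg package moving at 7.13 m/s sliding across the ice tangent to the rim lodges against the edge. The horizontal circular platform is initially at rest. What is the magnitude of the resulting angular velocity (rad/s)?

The axle reaction passes through the central axle and exerts no torque about it; angular momentum about the central axle is conserved through the impact.
I_p = ½(159)(1.64)² = 213.8 kg·m². Taking the sense of the package's angular momentum as positive, L_{package} = m v R = (3.69)(7.13)(1.64) = 43.15 kg·m²/s.
L_i = 0 + 43.15 = 43.15 kg·m²/s.
After sticking, I_f = I_p + m R² = 213.8 + (3.69)(1.64)² = 223.7 kg·m².
ω_f = L_i / I_f = 43.15 / 223.7 = 0.1928 rad/s.

|ω_f| ≈ 0.193 rad/s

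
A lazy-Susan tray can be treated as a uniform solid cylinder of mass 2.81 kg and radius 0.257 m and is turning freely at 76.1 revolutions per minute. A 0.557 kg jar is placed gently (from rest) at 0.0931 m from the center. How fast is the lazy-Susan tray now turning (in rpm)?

ω_f ≈ 72.3 rpm

The added mass arrives with no angular momentum about the center, and any external torque about the center is negligible, so the system's angular momentum is conserved.
I_p = ½(2.81)(0.257)² = 0.09280 kg·m².
Added inertia Σmr² = (0.557)(0.0931)² = 0.004828 kg·m²; I_f = 0.09280 + 0.004828 = 0.09763 kg·m².
ω_f = I_p ω_i / I_f = (0.09280)(76.1) / 0.09763 = 72.34 rpm.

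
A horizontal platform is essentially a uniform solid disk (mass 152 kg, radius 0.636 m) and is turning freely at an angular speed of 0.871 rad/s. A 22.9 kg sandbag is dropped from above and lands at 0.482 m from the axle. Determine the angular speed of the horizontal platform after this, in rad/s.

ω_f ≈ 0.743 rad/s

No external torque acts about the axle; L_before = L_after.
I_p = ½(152)(0.636)² = 30.74 kg·m².
Added inertia Σmr² = (22.9)(0.482)² = 5.320 kg·m²; I_f = 30.74 + 5.320 = 36.06 kg·m².
ω_f = I_p ω_i / I_f = (30.74)(0.871) / 36.06 = 0.7425 rad/s.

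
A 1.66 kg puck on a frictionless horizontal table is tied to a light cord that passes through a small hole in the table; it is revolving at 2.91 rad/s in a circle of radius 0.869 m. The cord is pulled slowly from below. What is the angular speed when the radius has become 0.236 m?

The constraining force is radial, so m r² ω about the center is conserved.
ω₂ = ω₁ (r₁/r₂)² = (2.91)(0.869/0.236)² = 39.46 rad/s.

ω₂ ≈ 39.5 rad/s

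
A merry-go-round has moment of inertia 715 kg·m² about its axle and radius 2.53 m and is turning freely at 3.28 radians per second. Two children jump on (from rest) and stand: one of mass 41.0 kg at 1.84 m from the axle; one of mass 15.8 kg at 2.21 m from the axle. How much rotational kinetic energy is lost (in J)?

No external torque acts about the axle; L_before = L_after.
Added inertia Σmr² = (41.0)(1.84)² + (15.8)(2.21)² = 216.0 kg·m²; I_f = 715.0 + 216.0 = 931.0 kg·m².
ω_f = I_p ω_i / I_f = (715.0)(3.28) / 931.0 = 2.519 rad/s.
KE_i = ½(715.0)(3.280 rad/s)² = 3846 J; KE_f = ½(931.0)(2.519)² = 2954 J.

energy lost ≈ 892 J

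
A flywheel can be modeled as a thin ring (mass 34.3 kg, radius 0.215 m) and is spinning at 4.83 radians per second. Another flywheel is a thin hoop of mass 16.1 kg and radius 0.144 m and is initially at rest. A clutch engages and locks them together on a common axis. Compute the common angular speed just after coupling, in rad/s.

No external torque acts about the common axis, so total angular momentum is conserved.
Moments of inertia: I_A = (34.3)(0.215)² = 1.586 kg·m²; I_B = (16.1)(0.144)² = 0.3338 kg·m².
Taking A's sense as positive: L = (1.586)(4.83) = 7.658 kg·m²·rad/s.
Combined I = 1.586 + 0.3338 = 1.919 kg·m².
ω_f = L / I = 7.658 / 1.919 = 3.990 rad/s.

|ω_f| ≈ 3.99 rad/s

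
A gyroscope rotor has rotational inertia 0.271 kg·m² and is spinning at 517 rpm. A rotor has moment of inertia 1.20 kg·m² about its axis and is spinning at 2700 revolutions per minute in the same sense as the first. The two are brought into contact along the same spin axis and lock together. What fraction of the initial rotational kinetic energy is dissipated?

No external torque acts about the common axis, so total angular momentum is conserved.
Taking A's sense as positive: L = (0.2710)(517) + (1.200)(2700) = 3380 kg·m²·rpm.
Combined I = 0.2710 + 1.200 = 1.471 kg·m².
ω_f = L / I = 3380 / 1.471 = 2298 rpm.
KE_i = ½ΣIω² = 48360 J; KE_f = ½(1.471)(240.6)² = 42590 J.
Fraction dissipated = (KE_i − KE_f)/KE_i = 0.1194.

fraction ≈ 0.119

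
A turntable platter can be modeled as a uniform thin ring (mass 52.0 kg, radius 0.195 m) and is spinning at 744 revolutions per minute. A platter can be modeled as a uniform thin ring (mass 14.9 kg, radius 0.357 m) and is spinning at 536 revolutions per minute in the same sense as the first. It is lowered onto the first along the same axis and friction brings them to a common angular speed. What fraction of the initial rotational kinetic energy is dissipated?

fraction ≈ 0.0256

No external torque acts about the common axis, so total angular momentum is conserved.
Moments of inertia: I_A = (52.0)(0.195)² = 1.977 kg·m²; I_B = (14.9)(0.357)² = 1.899 kg·m².
Taking A's sense as positive: L = (1.977)(744) + (1.899)(536) = 2489 kg·m²·rpm.
Combined I = 1.977 + 1.899 = 3.876 kg·m².
ω_f = L / I = 2489 / 3.876 = 642.1 rpm.
KE_i = ½ΣIω² = 8993 J; KE_f = ½(3.876)(67.24)² = 8763 J.
Fraction dissipated = (KE_i − KE_f)/KE_i = 0.02555.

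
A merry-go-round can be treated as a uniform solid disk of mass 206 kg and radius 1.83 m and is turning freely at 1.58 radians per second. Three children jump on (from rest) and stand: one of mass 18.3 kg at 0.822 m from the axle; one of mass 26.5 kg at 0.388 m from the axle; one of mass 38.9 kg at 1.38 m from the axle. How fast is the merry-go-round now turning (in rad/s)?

No external torque acts about the axle; L_before = L_after.
I_p = ½(206)(1.83)² = 344.9 kg·m².
Added inertia Σmr² = (18.3)(0.822)² + (26.5)(0.388)² + (38.9)(1.38)² = 90.44 kg·m²; I_f = 344.9 + 90.44 = 435.4 kg·m².
ω_f = I_p ω_i / I_f = (344.9)(1.58) / 435.4 = 1.252 rad/s.

ω_f ≈ 1.25 rad/s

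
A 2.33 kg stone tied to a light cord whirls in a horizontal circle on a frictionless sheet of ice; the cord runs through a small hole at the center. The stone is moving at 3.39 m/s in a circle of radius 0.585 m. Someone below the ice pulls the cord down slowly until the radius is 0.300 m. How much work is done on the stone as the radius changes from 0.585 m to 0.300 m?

W ≈ 37.5 J

The only horizontal force on the mass is along the cord (radial), so it exerts no torque about the hole and angular momentum m v r is conserved.
v₂ = v₁ r₁ / r₂ = (3.39)(0.585) / (0.300) = 6.611 m/s.
W = ΔKE = ½m(v₂² − v₁²) = 37.52 J.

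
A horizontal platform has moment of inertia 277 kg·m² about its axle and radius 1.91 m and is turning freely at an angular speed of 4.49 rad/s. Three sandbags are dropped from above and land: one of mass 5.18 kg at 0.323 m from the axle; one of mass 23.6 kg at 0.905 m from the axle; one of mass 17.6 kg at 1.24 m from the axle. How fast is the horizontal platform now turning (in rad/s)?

No external torque acts about the axle; L_before = L_after.
Added inertia Σmr² = (5.18)(0.323)² + (23.6)(0.905)² + (17.6)(1.24)² = 46.93 kg·m²; I_f = 277.0 + 46.93 = 323.9 kg·m².
ω_f = I_p ω_i / I_f = (277.0)(4.49) / 323.9 = 3.839 rad/s.

ω_f ≈ 3.84 rad/s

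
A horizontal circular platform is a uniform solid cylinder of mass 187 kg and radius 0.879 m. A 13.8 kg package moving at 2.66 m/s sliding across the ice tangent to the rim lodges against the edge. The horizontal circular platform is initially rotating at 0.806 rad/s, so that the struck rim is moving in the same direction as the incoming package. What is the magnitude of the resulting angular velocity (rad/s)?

|ω_f| ≈ 1.09 rad/s

About the central axle the impulsive forces during the collision are internal, so angular momentum about that axis is conserved.
I_p = ½(187)(0.879)² = 72.24 kg·m². Taking the sense of the package's angular momentum as positive, L_{package} = m v R = (13.8)(2.66)(0.879) = 32.27 kg·m²/s.
L_i = +I_p ω_p + m v R = +(72.24)(0.806) + 32.27 = 90.49 kg·m²/s.
After sticking, I_f = I_p + m R² = 72.24 + (13.8)(0.879)² = 82.90 kg·m².
ω_f = L_i / I_f = 90.49 / 82.90 = 1.092 rad/s.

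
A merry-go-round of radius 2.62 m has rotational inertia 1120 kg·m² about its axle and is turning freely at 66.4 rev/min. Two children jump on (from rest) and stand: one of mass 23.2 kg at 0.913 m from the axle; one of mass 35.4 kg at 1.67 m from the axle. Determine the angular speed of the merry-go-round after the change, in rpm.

ω_f ≈ 60.1 rpm

The added mass arrives with no angular momentum about the axle, and any external torque about the axle is negligible, so the system's angular momentum is conserved.
Added inertia Σmr² = (23.2)(0.913)² + (35.4)(1.67)² = 118.1 kg·m²; I_f = 1120 + 118.1 = 1238 kg·m².
ω_f = I_p ω_i / I_f = (1120)(66.4) / 1238 = 60.07 rpm.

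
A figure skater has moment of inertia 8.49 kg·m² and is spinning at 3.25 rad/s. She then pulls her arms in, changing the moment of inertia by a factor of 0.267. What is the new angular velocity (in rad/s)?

ω₂ ≈ 12.2 rad/s

No external torque acts about the spin axis, so angular momentum is conserved.
I₂ = 0.267 × 8.49 = 2.267 kg·m².
ω₂ = I₁ω₁ / I₂ = (8.490)(3.25 rad/s) / (2.267) = 12.17 rad/s.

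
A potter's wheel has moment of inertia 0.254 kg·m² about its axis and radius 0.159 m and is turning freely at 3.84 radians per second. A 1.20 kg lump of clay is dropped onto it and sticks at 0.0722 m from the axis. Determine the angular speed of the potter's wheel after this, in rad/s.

ω_f ≈ 3.75 rad/s

No external torque acts about the axis; L_before = L_after.
Added inertia Σmr² = (1.20)(0.0722)² = 0.006255 kg·m²; I_f = 0.2540 + 0.006255 = 0.2603 kg·m².
ω_f = I_p ω_i / I_f = (0.2540)(3.84) / 0.2603 = 3.748 rad/s.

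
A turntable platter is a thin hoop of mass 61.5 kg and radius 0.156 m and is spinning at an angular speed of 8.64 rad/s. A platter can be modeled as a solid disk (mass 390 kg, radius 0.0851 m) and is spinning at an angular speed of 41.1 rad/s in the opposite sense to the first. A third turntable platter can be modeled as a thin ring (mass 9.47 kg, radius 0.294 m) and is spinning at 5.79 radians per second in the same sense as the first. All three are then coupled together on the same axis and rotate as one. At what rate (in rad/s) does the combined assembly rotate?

No external torque acts about the common axis, so total angular momentum is conserved.
Moments of inertia: I_A = (61.5)(0.156)² = 1.497 kg·m²; I_B = ½(390)(0.0851)² = 1.412 kg·m²; I_C = (9.47)(0.294)² = 0.8185 kg·m².
Taking A's sense as positive: L = (1.497)(8.64) − (1.412)(41.1) + (0.8185)(5.79) = -40.37 kg·m²·rad/s.
Combined I = 1.497 + 1.412 + 0.8185 = 3.727 kg·m².
ω_f = L / I = -40.37 / 3.727 = -10.83 rad/s.

|ω_f| ≈ 10.8 rad/s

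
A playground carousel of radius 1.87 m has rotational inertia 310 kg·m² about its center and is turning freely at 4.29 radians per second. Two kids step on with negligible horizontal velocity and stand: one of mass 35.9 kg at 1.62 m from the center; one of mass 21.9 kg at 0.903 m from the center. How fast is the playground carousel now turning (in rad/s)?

No external torque acts about the center; L_before = L_after.
Added inertia Σmr² = (35.9)(1.62)² + (21.9)(0.903)² = 112.1 kg·m²; I_f = 310.0 + 112.1 = 422.1 kg·m².
ω_f = I_p ω_i / I_f = (310.0)(4.29) / 422.1 = 3.151 rad/s.

ω_f ≈ 3.15 rad/s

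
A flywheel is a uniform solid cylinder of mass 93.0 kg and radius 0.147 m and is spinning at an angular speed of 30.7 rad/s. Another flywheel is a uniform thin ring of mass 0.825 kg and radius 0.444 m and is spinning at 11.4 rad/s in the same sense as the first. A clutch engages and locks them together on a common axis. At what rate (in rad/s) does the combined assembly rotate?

The coupling torques are internal; angular momentum about the shared axis is conserved.
Moments of inertia: I_A = ½(93.0)(0.147)² = 1.005 kg·m²; I_B = (0.825)(0.444)² = 0.1626 kg·m².
Taking A's sense as positive: L = (1.005)(30.7) + (0.1626)(11.4) = 32.70 kg·m²·rad/s.
Combined I = 1.005 + 0.1626 = 1.167 kg·m².
ω_f = L / I = 32.70 / 1.167 = 28.01 rad/s.

|ω_f| ≈ 28.0 rad/s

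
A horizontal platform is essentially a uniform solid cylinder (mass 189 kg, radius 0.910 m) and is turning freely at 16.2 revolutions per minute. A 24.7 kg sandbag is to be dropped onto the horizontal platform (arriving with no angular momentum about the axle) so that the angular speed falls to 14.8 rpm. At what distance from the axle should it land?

r ≈ 0.547 m

The added mass arrives with no angular momentum about the axle, and any external torque about the axle is negligible, so the system's angular momentum is conserved.
I_p = ½(189)(0.910)² = 78.26 kg·m².
I_p ω_i = (I_p + m r²) ω_f ⇒ m r² = I_p(ω_i/ω_f − 1) = 78.26(16.2/14.8 − 1) = 7.403 kg·m².
r = √(7.403/24.7) = 0.5474 m.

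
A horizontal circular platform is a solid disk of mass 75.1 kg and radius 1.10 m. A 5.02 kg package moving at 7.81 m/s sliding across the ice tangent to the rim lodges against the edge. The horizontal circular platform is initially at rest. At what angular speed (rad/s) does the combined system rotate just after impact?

|ω_f| ≈ 0.837 rad/s

The axle reaction passes through the central axle and exerts no torque about it; angular momentum about the central axle is conserved through the impact.
I_p = ½(75.1)(1.10)² = 45.44 kg·m². Taking the sense of the package's angular momentum as positive, L_{package} = m v R = (5.02)(7.81)(1.10) = 43.13 kg·m²/s.
L_i = 0 + 43.13 = 43.13 kg·m²/s.
After sticking, I_f = I_p + m R² = 45.44 + (5.02)(1.10)² = 51.51 kg·m².
ω_f = L_i / I_f = 43.13 / 51.51 = 0.8373 rad/s.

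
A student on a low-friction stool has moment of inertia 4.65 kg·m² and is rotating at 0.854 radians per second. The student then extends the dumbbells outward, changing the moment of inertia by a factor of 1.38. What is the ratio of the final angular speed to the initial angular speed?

ω₂/ω₁ ≈ 0.725

With no external torque about the axis, L is conserved: I₁ω₁ = I₂ω₂.
I₂ = 1.38 × 4.65 = 6.417 kg·m².
ω₂/ω₁ = I₁/I₂ = 4.650 / 6.417 = 0.7246.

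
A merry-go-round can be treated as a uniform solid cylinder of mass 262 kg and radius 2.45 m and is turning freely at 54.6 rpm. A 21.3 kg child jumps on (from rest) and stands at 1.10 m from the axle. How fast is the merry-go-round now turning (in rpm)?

The added mass arrives with no angular momentum about the axle, and any external torque about the axle is negligible, so the system's angular momentum is conserved.
I_p = ½(262)(2.45)² = 786.3 kg·m².
Added inertia Σmr² = (21.3)(1.10)² = 25.77 kg·m²; I_f = 786.3 + 25.77 = 812.1 kg·m².
ω_f = I_p ω_i / I_f = (786.3)(54.6) / 812.1 = 52.87 rpm.

ω_f ≈ 52.9 rpm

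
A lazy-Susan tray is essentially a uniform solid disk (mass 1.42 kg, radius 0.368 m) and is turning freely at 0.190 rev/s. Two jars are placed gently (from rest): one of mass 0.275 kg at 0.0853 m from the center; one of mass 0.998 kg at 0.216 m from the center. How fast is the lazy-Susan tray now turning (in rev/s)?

No external torque acts about the center; L_before = L_after.
I_p = ½(1.42)(0.368)² = 0.09615 kg·m².
Added inertia Σmr² = (0.275)(0.0853)² + (0.998)(0.216)² = 0.04856 kg·m²; I_f = 0.09615 + 0.04856 = 0.1447 kg·m².
ω_f = I_p ω_i / I_f = (0.09615)(0.190) / 0.1447 = 0.1262 rev/s.

ω_f ≈ 0.126 rev/s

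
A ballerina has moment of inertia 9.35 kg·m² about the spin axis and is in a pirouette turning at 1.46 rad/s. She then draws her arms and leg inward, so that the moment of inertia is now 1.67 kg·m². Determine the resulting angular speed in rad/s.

ω₂ ≈ 8.17 rad/s

Angular momentum about the spin axis is conserved since the torque about it is zero.
ω₂ = I₁ω₁ / I₂ = (9.350)(1.46 rad/s) / (1.670) = 8.174 rad/s.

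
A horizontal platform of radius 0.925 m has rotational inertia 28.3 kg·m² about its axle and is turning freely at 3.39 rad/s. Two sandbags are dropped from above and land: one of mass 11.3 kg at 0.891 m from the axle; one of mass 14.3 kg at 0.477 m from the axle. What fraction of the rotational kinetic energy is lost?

fraction ≈ 0.302

The added mass arrives with no angular momentum about the axle, and any external torque about the axle is negligible, so the system's angular momentum is conserved.
Added inertia Σmr² = (11.3)(0.891)² + (14.3)(0.477)² = 12.22 kg·m²; I_f = 28.30 + 12.22 = 40.52 kg·m².
ω_f = I_p ω_i / I_f = (28.30)(3.39) / 40.52 = 2.367 rad/s.
KE_i = ½(28.30)(3.390 rad/s)² = 162.6 J; KE_f = ½(40.52)(2.367)² = 113.6 J.
Fraction lost = 0.3017.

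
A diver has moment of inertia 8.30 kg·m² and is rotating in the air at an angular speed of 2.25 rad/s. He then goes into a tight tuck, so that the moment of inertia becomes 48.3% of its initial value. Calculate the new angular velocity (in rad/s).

No external torque acts about the spin axis, so angular momentum is conserved.
I₂ = 0.483 × 8.30 = 4.009 kg·m².
ω₂ = I₁ω₁ / I₂ = (8.300)(2.25 rad/s) / (4.009) = 4.658 rad/s.

ω₂ ≈ 4.66 rad/s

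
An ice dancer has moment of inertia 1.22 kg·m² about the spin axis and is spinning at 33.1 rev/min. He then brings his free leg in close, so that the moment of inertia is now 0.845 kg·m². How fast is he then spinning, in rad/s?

With no external torque about the axis, L is conserved: I₁ω₁ = I₂ω₂.
ω₂ = I₁ω₁ / I₂ = (1.220)(33.1 rpm) / (0.8450) = 47.79 rpm = 5.004 rad/s.

ω₂ ≈ 5.00 rad/s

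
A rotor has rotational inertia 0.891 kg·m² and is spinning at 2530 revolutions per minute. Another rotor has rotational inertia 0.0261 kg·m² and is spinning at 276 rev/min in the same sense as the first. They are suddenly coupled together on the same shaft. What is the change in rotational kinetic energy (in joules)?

ΔKE ≈ -706 J

No external torque acts about the common axis, so total angular momentum is conserved.
Taking A's sense as positive: L = (0.8910)(2530) + (0.02610)(276) = 2261 kg·m²·rpm.
Combined I = 0.8910 + 0.02610 = 0.9171 kg·m².
ω_f = L / I = 2261 / 0.9171 = 2466 rpm.
KE_i = ½ΣIω² = 31280 J; KE_f = ½(0.9171)(258.2)² = 30580 J.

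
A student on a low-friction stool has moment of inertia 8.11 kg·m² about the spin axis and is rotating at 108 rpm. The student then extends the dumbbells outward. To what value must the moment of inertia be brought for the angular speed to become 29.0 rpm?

I₂ ≈ 30.2 kg·m²

With no external torque about the axis, L is conserved: I₁ω₁ = I₂ω₂.
I₂ = I₁ω₁ / ω₂ = (8.11)(108) / (29.0) = 30.20 kg·m².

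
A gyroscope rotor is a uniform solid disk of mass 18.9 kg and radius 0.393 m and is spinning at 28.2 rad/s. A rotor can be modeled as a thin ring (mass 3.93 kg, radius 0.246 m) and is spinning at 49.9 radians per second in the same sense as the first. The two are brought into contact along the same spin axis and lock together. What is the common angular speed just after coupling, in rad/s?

No external torque acts about the common axis, so total angular momentum is conserved.
Moments of inertia: I_A = ½(18.9)(0.393)² = 1.460 kg·m²; I_B = (3.93)(0.246)² = 0.2378 kg·m².
Taking A's sense as positive: L = (1.460)(28.2) + (0.2378)(49.9) = 53.03 kg·m²·rad/s.
Combined I = 1.460 + 0.2378 = 1.697 kg·m².
ω_f = L / I = 53.03 / 1.697 = 31.24 rad/s.

|ω_f| ≈ 31.2 rad/s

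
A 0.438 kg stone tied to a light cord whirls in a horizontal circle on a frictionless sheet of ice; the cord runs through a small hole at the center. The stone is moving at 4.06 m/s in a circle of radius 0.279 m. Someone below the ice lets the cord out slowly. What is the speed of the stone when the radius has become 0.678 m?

The only horizontal force on the mass is along the cord (radial), so it exerts no torque about the hole and angular momentum m v r is conserved.
v₂ = v₁ r₁ / r₂ = (4.06)(0.279) / (0.678) = 1.671 m/s.

v₂ ≈ 1.67 m/s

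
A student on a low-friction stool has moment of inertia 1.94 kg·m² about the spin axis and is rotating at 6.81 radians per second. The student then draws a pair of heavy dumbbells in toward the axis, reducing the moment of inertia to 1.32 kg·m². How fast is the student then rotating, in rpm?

With no external torque about the axis, L is conserved: I₁ω₁ = I₂ω₂.
ω₂ = I₁ω₁ / I₂ = (1.940)(6.81 rad/s) / (1.320) = 10.01 rad/s = 95.58 rpm.

ω₂ ≈ 95.6 rpm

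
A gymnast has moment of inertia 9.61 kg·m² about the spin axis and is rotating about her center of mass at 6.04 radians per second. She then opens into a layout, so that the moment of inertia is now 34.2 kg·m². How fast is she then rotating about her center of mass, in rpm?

ω₂ ≈ 16.2 rpm

With no external torque about the axis, L is conserved: I₁ω₁ = I₂ω₂.
ω₂ = I₁ω₁ / I₂ = (9.610)(6.04 rad/s) / (34.20) = 1.697 rad/s = 16.21 rpm.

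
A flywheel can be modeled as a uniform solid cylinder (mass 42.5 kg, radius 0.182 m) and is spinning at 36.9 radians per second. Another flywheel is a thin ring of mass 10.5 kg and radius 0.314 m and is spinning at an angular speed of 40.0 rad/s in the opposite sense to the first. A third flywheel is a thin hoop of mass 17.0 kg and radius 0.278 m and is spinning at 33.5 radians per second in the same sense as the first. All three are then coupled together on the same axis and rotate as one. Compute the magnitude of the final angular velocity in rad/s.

The coupling torques are internal; angular momentum about the shared axis is conserved.
Moments of inertia: I_A = ½(42.5)(0.182)² = 0.7039 kg·m²; I_B = (10.5)(0.314)² = 1.035 kg·m²; I_C = (17.0)(0.278)² = 1.314 kg·m².
Taking A's sense as positive: L = (0.7039)(36.9) − (1.035)(40.0) + (1.314)(33.5) = 28.58 kg·m²·rad/s.
Combined I = 0.7039 + 1.035 + 1.314 = 3.053 kg·m².
ω_f = L / I = 28.58 / 3.053 = 9.360 rad/s.

|ω_f| ≈ 9.36 rad/s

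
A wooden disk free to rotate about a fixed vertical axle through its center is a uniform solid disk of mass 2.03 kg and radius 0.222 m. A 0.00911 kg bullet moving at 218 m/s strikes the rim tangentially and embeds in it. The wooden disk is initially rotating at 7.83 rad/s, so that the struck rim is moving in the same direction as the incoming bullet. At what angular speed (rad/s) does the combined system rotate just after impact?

The axle reaction passes through the axle and exerts no torque about it; angular momentum about the axle is conserved through the impact.
I_p = ½(2.03)(0.222)² = 0.05002 kg·m². Taking the sense of the bullet's angular momentum as positive, L_{bullet} = m v R = (0.00911)(218)(0.222) = 0.4409 kg·m²/s.
L_i = +I_p ω_p + m v R = +(0.05002)(7.83) + 0.4409 = 0.8326 kg·m²/s.
After sticking, I_f = I_p + m R² = 0.05002 + (0.00911)(0.222)² = 0.05047 kg·m².
ω_f = L_i / I_f = 0.8326 / 0.05047 = 16.50 rad/s.

|ω_f| ≈ 16.5 rad/s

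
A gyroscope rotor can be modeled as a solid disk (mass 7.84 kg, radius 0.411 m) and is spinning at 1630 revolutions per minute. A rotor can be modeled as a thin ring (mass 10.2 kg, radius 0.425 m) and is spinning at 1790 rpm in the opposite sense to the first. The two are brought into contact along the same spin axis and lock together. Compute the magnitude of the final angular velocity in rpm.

|ω_f| ≈ 886 rpm

The coupling torques are internal; angular momentum about the shared axis is conserved.
Moments of inertia: I_A = ½(7.84)(0.411)² = 0.6622 kg·m²; I_B = (10.2)(0.425)² = 1.842 kg·m².
Taking A's sense as positive: L = (0.6622)(1630) − (1.842)(1790) = -2219 kg·m²·rpm.
Combined I = 0.6622 + 1.842 = 2.505 kg·m².
ω_f = L / I = -2219 / 2.505 = -885.8 rpm.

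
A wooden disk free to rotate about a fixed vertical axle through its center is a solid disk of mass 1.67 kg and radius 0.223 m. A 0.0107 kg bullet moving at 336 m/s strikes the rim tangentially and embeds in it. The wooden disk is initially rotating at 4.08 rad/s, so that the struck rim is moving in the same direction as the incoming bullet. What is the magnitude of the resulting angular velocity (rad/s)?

|ω_f| ≈ 23.1 rad/s

The axle reaction passes through the axle and exerts no torque about it; angular momentum about the axle is conserved through the impact.
I_p = ½(1.67)(0.223)² = 0.04152 kg·m². Taking the sense of the bullet's angular momentum as positive, L_{bullet} = m v R = (0.0107)(336)(0.223) = 0.8017 kg·m²/s.
L_i = +I_p ω_p + m v R = +(0.04152)(4.08) + 0.8017 = 0.9711 kg·m²/s.
After sticking, I_f = I_p + m R² = 0.04152 + (0.0107)(0.223)² = 0.04206 kg·m².
ω_f = L_i / I_f = 0.9711 / 0.04206 = 23.09 rad/s.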